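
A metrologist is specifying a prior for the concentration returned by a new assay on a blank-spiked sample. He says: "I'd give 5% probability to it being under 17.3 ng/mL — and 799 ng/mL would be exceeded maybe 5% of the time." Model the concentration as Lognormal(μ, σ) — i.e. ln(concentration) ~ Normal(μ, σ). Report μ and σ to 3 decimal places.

If T ~ Lognormal(μ,σ) then ln T ~ Normal(μ,σ), so the p-quantile of ln T is μ + z_p·σ.
ln(17.3) = 2.851 and ln(799) = 6.683; z_{0.05} = -1.645, z_{0.95} = 1.645.
σ = (6.683 − 2.851)/(1.645 − (-1.645)) = 1.165.
μ = 2.851 − (-1.645)·1.165 = 4.767.

μ ≈ 4.767, σ ≈ 1.165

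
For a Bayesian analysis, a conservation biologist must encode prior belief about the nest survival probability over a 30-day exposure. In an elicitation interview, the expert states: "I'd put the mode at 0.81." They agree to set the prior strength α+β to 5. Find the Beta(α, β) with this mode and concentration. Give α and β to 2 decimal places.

For α,β > 1 the Beta mode is (α−1)/(α+β−2). With α+β = 5, the mode is (α−1)/3.
Set (α−1)/3 = 0.81 → α = 1 + 0.81·3 = 3.43.
β = 5 − α = 1.57.

α = 3.43, β = 1.57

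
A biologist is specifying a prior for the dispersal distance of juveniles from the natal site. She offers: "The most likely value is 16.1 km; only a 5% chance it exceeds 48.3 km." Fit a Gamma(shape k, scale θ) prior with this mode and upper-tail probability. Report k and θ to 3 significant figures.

k ≈ 3.2, θ ≈ 7.33

Gamma(k,θ) with k>1 has mode (k−1)θ, so θ = 16.1/(k−1).
Need P(X < 48.3) = 0.95 with θ tied to k this way. Start at k = 2, θ = 16.1: P(X<48.3) ≈ 0.801.
Too low — raise k to concentrate. Iterating converges to k ≈ 3.2.
Then θ = 16.1/(3.2−1) ≈ 7.33.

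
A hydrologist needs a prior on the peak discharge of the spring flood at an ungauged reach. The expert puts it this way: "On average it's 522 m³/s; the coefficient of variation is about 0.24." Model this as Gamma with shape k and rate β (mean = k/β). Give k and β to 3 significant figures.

k ≈ 17.4, β ≈ 0.0333

For Gamma(k, rate β): mean = k/β, variance = k/β², so CV = 1/√k.
CV = 0.24, hence k = 1/CV² = 17.4.
Then β = k/mean = 17.4/522 = 0.0333.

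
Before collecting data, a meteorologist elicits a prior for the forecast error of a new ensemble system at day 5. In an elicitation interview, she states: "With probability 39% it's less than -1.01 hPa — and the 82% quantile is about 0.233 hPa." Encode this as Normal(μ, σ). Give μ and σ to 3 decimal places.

For Normal(μ,σ), the p-quantile is μ + z_p·σ. Here z_{0.39} = -0.2793, z_{0.82} = 0.9154.
So -1.01 = μ − 0.2793σ and 0.233 = μ + 0.9154σ.
Subtracting: σ = (0.233 − -1.01)/(0.9154 − (-0.2793)) = 1.040.
Then μ = -1.01 − (-0.2793)·1.040 = -0.719.

μ = -0.719, σ = 1.040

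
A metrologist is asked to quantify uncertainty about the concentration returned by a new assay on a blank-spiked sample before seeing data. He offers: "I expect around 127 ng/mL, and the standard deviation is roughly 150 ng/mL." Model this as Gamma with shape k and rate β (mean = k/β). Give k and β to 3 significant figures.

k ≈ 0.717, β ≈ 0.00564

For Gamma(k, rate β): mean = k/β, variance = k/β², so CV = 1/√k.
CV = SD/mean = 150/127 = 1.181, hence k = 1/CV² = 0.717.
Then β = k/mean = 0.717/127 = 0.00564.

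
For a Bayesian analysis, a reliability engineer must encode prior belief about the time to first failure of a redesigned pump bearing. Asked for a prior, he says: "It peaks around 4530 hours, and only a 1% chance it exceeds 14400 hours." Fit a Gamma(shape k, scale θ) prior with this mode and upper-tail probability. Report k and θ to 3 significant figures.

Gamma(k,θ) with k>1 has mode (k−1)θ, so θ = 4530/(k−1).
Need P(X < 14400) = 0.99 with θ tied to k this way. Start at k = 2, θ = 4530: P(X<14400) ≈ 0.826.
Too low — raise k to concentrate. Iterating converges to k ≈ 4.32.
Then θ = 4530/(4.32−1) ≈ 1370.

k ≈ 4.32, θ ≈ 1370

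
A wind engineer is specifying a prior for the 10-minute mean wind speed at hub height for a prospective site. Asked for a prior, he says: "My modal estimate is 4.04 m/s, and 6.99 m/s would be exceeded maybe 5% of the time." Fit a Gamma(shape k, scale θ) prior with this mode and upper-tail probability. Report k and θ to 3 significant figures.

Gamma(k,θ) with k>1 has mode (k−1)θ, so θ = 4.04/(k−1).
Need P(X < 6.99) = 0.95 with θ tied to k this way. Start at k = 2, θ = 4.04: P(X<6.99) ≈ 0.516.
Too low — raise k to concentrate. Iterating converges to k ≈ 10.3.
Then θ = 4.04/(10.3−1) ≈ 0.435.

k ≈ 10.3, θ ≈ 0.435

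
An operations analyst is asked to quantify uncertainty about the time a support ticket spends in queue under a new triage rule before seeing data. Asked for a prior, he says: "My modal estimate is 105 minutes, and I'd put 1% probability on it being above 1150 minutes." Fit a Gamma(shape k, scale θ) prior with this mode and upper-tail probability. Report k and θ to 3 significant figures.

k ≈ 1.52, θ ≈ 201

Gamma(k,θ) with k>1 has mode (k−1)θ, so θ = 105/(k−1).
Need P(X < 1150) = 0.99 with θ tied to k this way. Start at k = 2, θ = 105: P(X<1150) ≈ 1.000.
Too high — lower k to spread out. Iterating converges to k ≈ 1.52.
Then θ = 105/(1.52−1) ≈ 201.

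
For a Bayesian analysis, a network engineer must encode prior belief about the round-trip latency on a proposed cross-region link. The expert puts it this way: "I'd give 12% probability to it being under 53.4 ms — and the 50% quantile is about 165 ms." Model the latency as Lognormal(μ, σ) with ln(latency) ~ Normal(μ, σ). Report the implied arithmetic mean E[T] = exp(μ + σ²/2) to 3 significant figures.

E[T] ≈ 262 ms

If T ~ Lognormal(μ,σ) then ln T ~ Normal(μ,σ), so the p-quantile of ln T is μ + z_p·σ.
ln(53.4) = 3.978 and ln(165) = 5.106; z_{0.12} = -1.175, z_{0.5} = 0.
σ = (5.106 − 3.978)/(0 − (-1.175)) = 0.960.
μ = 3.978 − (-1.175)·0.960 = 5.106.
E[T] = exp(μ + σ²/2) = exp(5.106 + 0.4609) = 262 ms.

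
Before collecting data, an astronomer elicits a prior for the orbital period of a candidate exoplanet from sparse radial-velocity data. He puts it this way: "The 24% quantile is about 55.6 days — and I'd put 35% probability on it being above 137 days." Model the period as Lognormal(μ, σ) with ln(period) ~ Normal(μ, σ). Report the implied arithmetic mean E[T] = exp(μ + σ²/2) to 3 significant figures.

E[T] ≈ 140 days

If T ~ Lognormal(μ,σ) then ln T ~ Normal(μ,σ), so the p-quantile of ln T is μ + z_p·σ.
ln(55.6) = 4.018 and ln(137) = 4.92; z_{0.24} = -0.7063, z_{0.65} = 0.3853.
σ = (4.92 − 4.018)/(0.3853 − (-0.7063)) = 0.826.
μ = 4.018 − (-0.7063)·0.826 = 4.602.
E[T] = exp(μ + σ²/2) = exp(4.602 + 0.3412) = 140 days.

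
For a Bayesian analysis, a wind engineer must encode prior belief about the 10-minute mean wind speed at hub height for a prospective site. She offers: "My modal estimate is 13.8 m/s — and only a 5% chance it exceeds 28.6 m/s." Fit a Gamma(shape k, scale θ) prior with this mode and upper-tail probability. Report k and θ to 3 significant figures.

k ≈ 6.21, θ ≈ 2.65

Gamma(k,θ) with k>1 has mode (k−1)θ, so θ = 13.8/(k−1).
Need P(X < 28.6) = 0.95 with θ tied to k this way. Start at k = 2, θ = 13.8: P(X<28.6) ≈ 0.613.
Too low — raise k to concentrate. Iterating converges to k ≈ 6.21.
Then θ = 13.8/(6.21−1) ≈ 2.65.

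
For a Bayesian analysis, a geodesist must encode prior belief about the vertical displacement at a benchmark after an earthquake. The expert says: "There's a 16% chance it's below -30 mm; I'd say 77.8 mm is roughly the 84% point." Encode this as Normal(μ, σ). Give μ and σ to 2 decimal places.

μ = 23.90, σ = 54.20

For Normal(μ,σ), the p-quantile is μ + z_p·σ. Here z_{0.16} = -0.9945, z_{0.84} = 0.9945.
So -30 = μ − 0.9945σ and 77.8 = μ + 0.9945σ.
Subtracting: σ = (77.8 − -30)/(0.9945 − (-0.9945)) = 54.20.
Then μ = -30 − (-0.9945)·54.20 = 23.90.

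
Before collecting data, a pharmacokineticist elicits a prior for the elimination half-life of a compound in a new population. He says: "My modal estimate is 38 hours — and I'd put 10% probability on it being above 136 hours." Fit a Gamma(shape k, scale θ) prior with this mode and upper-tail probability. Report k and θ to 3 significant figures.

Gamma(k,θ) with k>1 has mode (k−1)θ, so θ = 38/(k−1).
Need P(X < 136) = 0.9 with θ tied to k this way. Start at k = 2, θ = 38: P(X<136) ≈ 0.872.
Too low — raise k to concentrate. Iterating converges to k ≈ 2.15.
Then θ = 38/(2.15−1) ≈ 33.1.

k ≈ 2.15, θ ≈ 33.1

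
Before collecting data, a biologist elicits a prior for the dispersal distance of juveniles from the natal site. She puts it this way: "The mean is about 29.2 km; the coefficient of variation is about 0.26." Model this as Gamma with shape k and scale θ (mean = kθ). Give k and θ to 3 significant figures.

k ≈ 14.8, θ ≈ 1.97

For Gamma(k, scale θ): mean = kθ, variance = kθ², so CV = 1/√k.
CV = 0.26, hence k = 1/CV² = 14.8.
Then θ = mean/k = 29.2/14.8 = 1.97.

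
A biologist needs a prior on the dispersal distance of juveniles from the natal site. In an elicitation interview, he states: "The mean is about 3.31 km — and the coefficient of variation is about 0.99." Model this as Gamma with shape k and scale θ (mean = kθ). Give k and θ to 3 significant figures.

k ≈ 1.02, θ ≈ 3.24

For Gamma(k, scale θ): mean = kθ, variance = kθ², so CV = 1/√k.
CV = 0.99, hence k = 1/CV² = 1.02.
Then θ = mean/k = 3.31/1.02 = 3.24.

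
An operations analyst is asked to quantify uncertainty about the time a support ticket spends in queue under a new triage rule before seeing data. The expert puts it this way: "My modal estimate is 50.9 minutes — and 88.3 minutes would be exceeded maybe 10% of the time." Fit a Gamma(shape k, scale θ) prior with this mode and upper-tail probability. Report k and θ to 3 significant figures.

k ≈ 7.25, θ ≈ 8.14

Gamma(k,θ) with k>1 has mode (k−1)θ, so θ = 50.9/(k−1).
Need P(X < 88.3) = 0.9 with θ tied to k this way. Start at k = 2, θ = 50.9: P(X<88.3) ≈ 0.517.
Too low — raise k to concentrate. Iterating converges to k ≈ 7.25.
Then θ = 50.9/(7.25−1) ≈ 8.14.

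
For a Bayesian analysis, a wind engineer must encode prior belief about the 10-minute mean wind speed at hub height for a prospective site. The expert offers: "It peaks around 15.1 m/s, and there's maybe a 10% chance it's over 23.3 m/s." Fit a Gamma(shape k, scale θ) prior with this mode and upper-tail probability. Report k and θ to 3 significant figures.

Gamma(k,θ) with k>1 has mode (k−1)θ, so θ = 15.1/(k−1).
Need P(X < 23.3) = 0.9 with θ tied to k this way. Start at k = 2, θ = 15.1: P(X<23.3) ≈ 0.456.
Too low — raise k to concentrate. Iterating converges to k ≈ 10.9.
Then θ = 15.1/(10.9−1) ≈ 1.52.

k ≈ 10.9, θ ≈ 1.52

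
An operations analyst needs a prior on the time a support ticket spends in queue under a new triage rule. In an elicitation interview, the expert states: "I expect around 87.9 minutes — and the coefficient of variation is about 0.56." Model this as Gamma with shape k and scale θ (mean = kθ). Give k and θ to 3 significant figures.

k ≈ 3.19, θ ≈ 27.6

For Gamma(k, scale θ): mean = kθ, variance = kθ², so CV = 1/√k.
CV = 0.56, hence k = 1/CV² = 3.19.
Then θ = mean/k = 87.9/3.19 = 27.6.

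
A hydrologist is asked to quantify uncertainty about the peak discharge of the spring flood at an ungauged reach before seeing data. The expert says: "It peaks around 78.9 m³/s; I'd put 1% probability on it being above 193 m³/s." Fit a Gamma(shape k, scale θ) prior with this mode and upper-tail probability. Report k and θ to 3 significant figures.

k ≈ 6.89, θ ≈ 13.4

Gamma(k,θ) with k>1 has mode (k−1)θ, so θ = 78.9/(k−1).
Need P(X < 193) = 0.99 with θ tied to k this way. Start at k = 2, θ = 78.9: P(X<193) ≈ 0.701.
Too low — raise k to concentrate. Iterating converges to k ≈ 6.89.
Then θ = 78.9/(6.89−1) ≈ 13.4.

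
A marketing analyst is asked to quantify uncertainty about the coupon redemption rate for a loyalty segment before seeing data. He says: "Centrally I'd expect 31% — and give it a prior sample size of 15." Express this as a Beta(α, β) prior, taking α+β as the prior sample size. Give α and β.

α = 4.65, β = 10.35

Under the effective-sample-size interpretation, Beta(α, β) has prior mean α/(α+β) and prior sample size α+β.
So α+β = 15 and α/(α+β) = 0.31, giving α = 0.31·15 = 4.65 and β = 15 − 4.65 = 10.35.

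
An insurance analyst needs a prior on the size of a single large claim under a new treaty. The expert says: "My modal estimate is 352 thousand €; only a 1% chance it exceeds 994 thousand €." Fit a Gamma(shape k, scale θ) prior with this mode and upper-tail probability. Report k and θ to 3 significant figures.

Gamma(k,θ) with k>1 has mode (k−1)θ, so θ = 352/(k−1).
Need P(X < 994) = 0.99 with θ tied to k this way. Start at k = 2, θ = 352: P(X<994) ≈ 0.773.
Too low — raise k to concentrate. Iterating converges to k ≈ 5.24.
Then θ = 352/(5.24−1) ≈ 83.1.

k ≈ 5.24, θ ≈ 83.1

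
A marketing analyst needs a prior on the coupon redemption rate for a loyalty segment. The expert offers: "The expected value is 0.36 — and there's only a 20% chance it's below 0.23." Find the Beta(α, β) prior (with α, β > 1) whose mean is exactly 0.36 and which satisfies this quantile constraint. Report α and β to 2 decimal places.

α ≈ 3.60, β ≈ 6.40

With mean 0.36 fixed, write α = 0.36s, β = 0.64s where s = α+β.
Need P(θ < 0.23) = 0.2 under Beta(0.36s, 0.64s). Normal approximation: (q−m)/√(m(1−m)/s) ≈ z_{0.2} = -0.842, so s ≈ 0.36·0.64·(-0.842)²/(0.23−0.36)² = 9.7.
At s = 9.7: P(θ<0.23) ≈ 0.205. Adjusting to match 0.2 gives s ≈ 10.01.
So α = 0.36·10.01 ≈ 3.60, β = 0.64·10.01 ≈ 6.40.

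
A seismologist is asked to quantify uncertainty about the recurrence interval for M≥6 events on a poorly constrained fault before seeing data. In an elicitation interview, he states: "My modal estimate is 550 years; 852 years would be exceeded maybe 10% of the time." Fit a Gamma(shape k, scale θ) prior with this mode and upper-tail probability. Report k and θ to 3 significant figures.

Gamma(k,θ) with k>1 has mode (k−1)θ, so θ = 550/(k−1).
Need P(X < 852) = 0.9 with θ tied to k this way. Start at k = 2, θ = 550: P(X<852) ≈ 0.458.
Too low — raise k to concentrate. Iterating converges to k ≈ 10.8.
Then θ = 550/(10.8−1) ≈ 56.3.

k ≈ 10.8, θ ≈ 56.3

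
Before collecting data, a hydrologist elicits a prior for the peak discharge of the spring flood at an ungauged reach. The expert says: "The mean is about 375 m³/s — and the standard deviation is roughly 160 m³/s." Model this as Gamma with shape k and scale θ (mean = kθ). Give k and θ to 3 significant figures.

k ≈ 5.49, θ ≈ 68.3

For Gamma(k, scale θ): mean = kθ, variance = kθ², so CV = 1/√k.
CV = SD/mean = 160/375 = 0.4267, hence k = 1/CV² = 5.49.
Then θ = mean/k = 375/5.49 = 68.3.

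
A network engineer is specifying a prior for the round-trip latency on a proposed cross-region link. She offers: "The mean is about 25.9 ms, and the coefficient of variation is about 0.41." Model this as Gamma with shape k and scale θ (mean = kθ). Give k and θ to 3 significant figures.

For Gamma(k, scale θ): mean = kθ, variance = kθ², so CV = 1/√k.
CV = 0.41, hence k = 1/CV² = 5.95.
Then θ = mean/k = 25.9/5.95 = 4.35.

k ≈ 5.95, θ ≈ 4.35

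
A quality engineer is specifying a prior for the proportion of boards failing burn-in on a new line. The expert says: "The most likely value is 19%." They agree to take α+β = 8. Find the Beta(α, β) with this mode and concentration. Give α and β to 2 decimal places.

For α,β > 1 the Beta mode is (α−1)/(α+β−2). With α+β = 8, the mode is (α−1)/6.
Set (α−1)/6 = 0.19 → α = 1 + 0.19·6 = 2.14.
β = 8 − α = 5.86.

α = 2.14, β = 5.86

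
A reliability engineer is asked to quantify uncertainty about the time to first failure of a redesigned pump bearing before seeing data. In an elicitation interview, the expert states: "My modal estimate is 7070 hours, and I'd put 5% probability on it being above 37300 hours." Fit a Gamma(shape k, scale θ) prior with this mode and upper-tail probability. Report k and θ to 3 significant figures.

Gamma(k,θ) with k>1 has mode (k−1)θ, so θ = 7070/(k−1).
Need P(X < 37300) = 0.95 with θ tied to k this way. Start at k = 2, θ = 7070: P(X<37300) ≈ 0.968.
Too high — lower k to spread out. Iterating converges to k ≈ 1.85.
Then θ = 7070/(1.85−1) ≈ 8280.

k ≈ 1.85, θ ≈ 8280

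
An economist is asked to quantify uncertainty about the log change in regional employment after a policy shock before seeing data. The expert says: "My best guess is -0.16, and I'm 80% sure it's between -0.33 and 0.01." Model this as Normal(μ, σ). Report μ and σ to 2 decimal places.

A symmetric 80% interval runs μ ± z·σ with z = 1.282.
Half-width = 0.17, so σ = 0.17/1.282 = 0.13.
μ is the stated best guess, -0.16.

μ = -0.16, σ = 0.13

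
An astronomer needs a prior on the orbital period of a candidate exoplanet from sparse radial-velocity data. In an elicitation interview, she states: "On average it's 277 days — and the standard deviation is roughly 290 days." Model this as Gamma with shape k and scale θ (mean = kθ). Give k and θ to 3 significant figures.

For Gamma(k, scale θ): mean = kθ, variance = kθ², so CV = 1/√k.
CV = SD/mean = 290/277 = 1.047, hence k = 1/CV² = 0.912.
Then θ = mean/k = 277/0.912 = 304.

k ≈ 0.912, θ ≈ 304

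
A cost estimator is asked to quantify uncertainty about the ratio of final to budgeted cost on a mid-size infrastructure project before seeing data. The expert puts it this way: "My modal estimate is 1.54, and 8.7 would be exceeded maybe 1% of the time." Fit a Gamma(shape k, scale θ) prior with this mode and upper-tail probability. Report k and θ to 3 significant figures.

Gamma(k,θ) with k>1 has mode (k−1)θ, so θ = 1.54/(k−1).
Need P(X < 8.7) = 0.99 with θ tied to k this way. Start at k = 2, θ = 1.54: P(X<8.7) ≈ 0.977.
Too low — raise k to concentrate. Iterating converges to k ≈ 2.26.
Then θ = 1.54/(2.26−1) ≈ 1.22.

k ≈ 2.26, θ ≈ 1.22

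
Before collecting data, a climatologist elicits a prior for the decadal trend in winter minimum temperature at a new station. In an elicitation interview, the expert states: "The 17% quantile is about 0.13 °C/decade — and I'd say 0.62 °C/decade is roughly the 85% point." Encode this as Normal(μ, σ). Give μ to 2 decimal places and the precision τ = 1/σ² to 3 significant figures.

μ = 0.36, τ = 16.5

For Normal(μ,σ), the p-quantile is μ + z_p·σ. Here z_{0.17} = -0.9542, z_{0.85} = 1.036.
So 0.13 = μ − 0.9542σ and 0.62 = μ + 1.036σ.
Subtracting: σ = (0.62 − 0.13)/(1.036 − (-0.9542)) = 0.25.
Then μ = 0.13 − (-0.9542)·0.25 = 0.36.
Precision τ = 1/σ² = 1/0.2462² = 16.5.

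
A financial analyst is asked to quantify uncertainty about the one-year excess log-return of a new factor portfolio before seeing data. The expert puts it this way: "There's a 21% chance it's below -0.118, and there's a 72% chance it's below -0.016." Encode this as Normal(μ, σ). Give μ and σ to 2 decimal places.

μ = -0.06, σ = 0.07

For Normal(μ,σ), the p-quantile is μ + z_p·σ. Here z_{0.21} = -0.8064, z_{0.72} = 0.5828.
So -0.118 = μ − 0.8064σ and -0.016 = μ + 0.5828σ.
Subtracting: σ = (-0.016 − -0.118)/(0.5828 − (-0.8064)) = 0.07.
Then μ = -0.118 − (-0.8064)·0.07 = -0.06.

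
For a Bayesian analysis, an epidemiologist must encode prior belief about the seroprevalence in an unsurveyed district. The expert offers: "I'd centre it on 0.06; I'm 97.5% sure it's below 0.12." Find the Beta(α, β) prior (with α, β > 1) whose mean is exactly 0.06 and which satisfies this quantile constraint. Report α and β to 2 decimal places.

With mean 0.06 fixed, write α = 0.06s, β = 0.94s where s = α+β.
Need P(θ < 0.12) = 0.975 under Beta(0.06s, 0.94s). Normal approximation: (q−m)/√(m(1−m)/s) ≈ z_{0.975} = 1.96, so s ≈ 0.06·0.94·(1.96)²/(0.12−0.06)² = 60.2.
At s = 60.2: P(θ<0.12) ≈ 0.957. Adjusting to match 0.975 gives s ≈ 82.70.
So α = 0.06·82.70 ≈ 4.96, β = 0.94·82.70 ≈ 77.74.

α ≈ 4.96, β ≈ 77.74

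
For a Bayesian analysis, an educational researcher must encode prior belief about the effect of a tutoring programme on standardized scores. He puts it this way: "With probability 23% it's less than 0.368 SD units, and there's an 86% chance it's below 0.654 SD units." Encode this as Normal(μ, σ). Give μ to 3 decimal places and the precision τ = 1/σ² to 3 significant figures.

The p-quantile of Normal(μ,σ) is μ + z_p·σ, with z_{0.23} = -0.7388 and z_{0.86} = 1.08.
Eliminate σ: μ = (z₂·x₁ − z₁·x₂)/(z₂ − z₁) = (1.08·0.368 − (-0.7388)·0.654)/1.819 = 0.484.
Then σ = (x₂ − x₁)/(z₂ − z₁) = (0.654 − 0.368)/1.819 = 0.157.
Precision τ = 1/σ² = 1/0.1572² = 40.5.

μ = 0.484, τ = 40.5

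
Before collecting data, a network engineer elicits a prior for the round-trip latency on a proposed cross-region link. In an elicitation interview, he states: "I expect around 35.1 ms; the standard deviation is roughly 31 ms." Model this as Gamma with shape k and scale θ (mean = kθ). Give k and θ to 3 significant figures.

k ≈ 1.28, θ ≈ 27.4

For Gamma(k, scale θ): mean = kθ, variance = kθ², so CV = 1/√k.
CV = SD/mean = 31/35.1 = 0.8832, hence k = 1/CV² = 1.28.
Then θ = mean/k = 35.1/1.28 = 27.4.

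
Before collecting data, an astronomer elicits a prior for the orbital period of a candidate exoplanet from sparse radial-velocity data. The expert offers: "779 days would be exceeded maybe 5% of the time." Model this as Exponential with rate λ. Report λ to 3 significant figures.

λ ≈ 0.00385

P(T > 779.0) = e^(−λ·779.0) = 0.05, so λ = −ln(0.05)/779.0 = 0.00385.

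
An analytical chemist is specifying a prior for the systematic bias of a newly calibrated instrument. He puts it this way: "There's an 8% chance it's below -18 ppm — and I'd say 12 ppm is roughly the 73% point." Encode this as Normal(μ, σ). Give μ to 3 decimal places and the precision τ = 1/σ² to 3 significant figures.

μ = 2.889, τ = 0.00452

For Normal(μ,σ), the p-quantile is μ + z_p·σ. Here z_{0.08} = -1.405, z_{0.73} = 0.6128.
So -18 = μ − 1.405σ and 12 = μ + 0.6128σ.
Subtracting: σ = (12 − -18)/(0.6128 − (-1.405)) = 14.867.
Then μ = -18 − (-1.405)·14.867 = 2.889.
Precision τ = 1/σ² = 1/14.87² = 0.00452.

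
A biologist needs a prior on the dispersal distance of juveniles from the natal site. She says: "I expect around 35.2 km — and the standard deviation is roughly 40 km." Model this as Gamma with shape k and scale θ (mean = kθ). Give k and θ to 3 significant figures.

k ≈ 0.774, θ ≈ 45.5

For Gamma(k, scale θ): mean = kθ, variance = kθ², so CV = 1/√k.
CV = SD/mean = 40/35.2 = 1.136, hence k = 1/CV² = 0.774.
Then θ = mean/k = 35.2/0.774 = 45.5.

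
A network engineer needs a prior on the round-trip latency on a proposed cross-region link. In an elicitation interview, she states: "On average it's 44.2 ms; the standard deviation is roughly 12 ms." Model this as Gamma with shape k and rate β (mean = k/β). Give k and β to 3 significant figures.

k ≈ 13.6, β ≈ 0.307

For Gamma(k, rate β): mean = k/β, variance = k/β², so CV = 1/√k.
CV = SD/mean = 12/44.2 = 0.2715, hence k = 1/CV² = 13.6.
Then β = k/mean = 13.6/44.2 = 0.307.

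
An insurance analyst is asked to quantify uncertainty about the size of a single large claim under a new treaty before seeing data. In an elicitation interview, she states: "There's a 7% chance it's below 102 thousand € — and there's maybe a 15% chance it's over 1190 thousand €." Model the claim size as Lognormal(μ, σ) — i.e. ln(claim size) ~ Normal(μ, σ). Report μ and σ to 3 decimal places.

μ ≈ 6.068, σ ≈ 0.978

If T ~ Lognormal(μ,σ) then ln T ~ Normal(μ,σ), so the p-quantile of ln T is μ + z_p·σ.
ln(102) = 4.625 and ln(1190) = 7.082; z_{0.07} = -1.476, z_{0.85} = 1.036.
σ = (7.082 − 4.625)/(1.036 − (-1.476)) = 0.978.
μ = 4.625 − (-1.476)·0.978 = 6.068.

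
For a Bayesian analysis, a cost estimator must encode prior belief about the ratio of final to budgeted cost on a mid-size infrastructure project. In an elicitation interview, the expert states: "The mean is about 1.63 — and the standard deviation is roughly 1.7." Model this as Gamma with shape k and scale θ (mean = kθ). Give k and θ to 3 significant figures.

For Gamma(k, scale θ): mean = kθ, variance = kθ², so CV = 1/√k.
CV = SD/mean = 1.7/1.63 = 1.043, hence k = 1/CV² = 0.919.
Then θ = mean/k = 1.63/0.919 = 1.77.

k ≈ 0.919, θ ≈ 1.77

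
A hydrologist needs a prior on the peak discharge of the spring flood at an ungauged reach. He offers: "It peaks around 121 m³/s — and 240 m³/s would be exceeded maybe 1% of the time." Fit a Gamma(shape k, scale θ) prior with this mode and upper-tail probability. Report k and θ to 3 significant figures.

Gamma(k,θ) with k>1 has mode (k−1)θ, so θ = 121/(k−1).
Need P(X < 240) = 0.99 with θ tied to k this way. Start at k = 2, θ = 121: P(X<240) ≈ 0.590.
Too low — raise k to concentrate. Iterating converges to k ≈ 11.5.
Then θ = 121/(11.5−1) ≈ 11.5.

k ≈ 11.5, θ ≈ 11.5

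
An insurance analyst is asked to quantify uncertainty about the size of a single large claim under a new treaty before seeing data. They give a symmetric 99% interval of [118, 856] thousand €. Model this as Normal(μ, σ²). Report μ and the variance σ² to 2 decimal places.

A symmetric 99% interval runs μ ± z·σ with z = 2.576.
Half-width = 369, so σ = 369/2.576 = 143.255 and σ² = 20521.95.
μ is the interval midpoint, 487.00.

μ = 487.00, σ² = 20521.95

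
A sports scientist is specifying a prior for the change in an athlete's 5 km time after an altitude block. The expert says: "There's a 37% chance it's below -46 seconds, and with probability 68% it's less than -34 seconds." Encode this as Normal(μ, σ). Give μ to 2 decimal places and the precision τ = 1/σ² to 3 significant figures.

The p-quantile of Normal(μ,σ) is μ + z_p·σ, with z_{0.37} = -0.3319 and z_{0.68} = 0.4677.
Eliminate σ: μ = (z₂·x₁ − z₁·x₂)/(z₂ − z₁) = (0.4677·-46 − (-0.3319)·-34)/0.7996 = -41.02.
Then σ = (x₂ − x₁)/(z₂ − z₁) = (-34 − -46)/0.7996 = 15.01.
Precision τ = 1/σ² = 1/15.01² = 0.00444.

μ = -41.02, τ = 0.00444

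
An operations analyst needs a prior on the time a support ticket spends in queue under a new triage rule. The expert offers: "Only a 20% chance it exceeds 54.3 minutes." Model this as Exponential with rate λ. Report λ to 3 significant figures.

λ ≈ 0.0296

P(T > 54.3) = e^(−λ·54.3) = 0.2, so λ = −ln(0.2)/54.3 = 0.0296.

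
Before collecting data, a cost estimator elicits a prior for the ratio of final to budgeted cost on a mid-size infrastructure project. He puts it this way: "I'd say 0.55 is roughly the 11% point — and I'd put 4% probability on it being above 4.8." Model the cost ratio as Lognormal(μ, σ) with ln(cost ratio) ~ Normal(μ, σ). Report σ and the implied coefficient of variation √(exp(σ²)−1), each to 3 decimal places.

If T ~ Lognormal(μ,σ) then ln T ~ Normal(μ,σ), so the p-quantile of ln T is μ + z_p·σ.
ln(0.55) = -0.5978 and ln(4.8) = 1.569; z_{0.11} = -1.227, z_{0.96} = 1.751.
σ = (1.569 − -0.5978)/(1.751 − (-1.227)) = 0.728.
μ = -0.5978 − (-1.227)·0.728 = 0.295.
CV = √(exp(σ²)−1) = √(exp(0.5295)−1) = 0.836.

σ ≈ 0.728, CV ≈ 0.836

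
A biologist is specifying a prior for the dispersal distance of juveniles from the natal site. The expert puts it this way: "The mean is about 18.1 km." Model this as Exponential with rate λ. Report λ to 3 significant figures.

λ ≈ 0.0552

Exponential mean = 1/λ, so λ = 1/18.1 = 0.0552.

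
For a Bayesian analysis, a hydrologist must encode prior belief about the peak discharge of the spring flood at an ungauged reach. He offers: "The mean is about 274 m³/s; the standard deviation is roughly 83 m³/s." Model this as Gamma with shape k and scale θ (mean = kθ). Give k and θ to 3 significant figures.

k ≈ 10.9, θ ≈ 25.1

For Gamma(k, scale θ): mean = kθ, variance = kθ², so CV = 1/√k.
CV = SD/mean = 83/274 = 0.3029, hence k = 1/CV² = 10.9.
Then θ = mean/k = 274/10.9 = 25.1.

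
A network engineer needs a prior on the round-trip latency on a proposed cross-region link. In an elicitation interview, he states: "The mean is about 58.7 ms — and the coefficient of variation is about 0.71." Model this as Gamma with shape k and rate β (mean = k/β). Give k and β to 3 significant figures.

For Gamma(k, rate β): mean = k/β, variance = k/β², so CV = 1/√k.
CV = 0.71, hence k = 1/CV² = 1.98.
Then β = k/mean = 1.98/58.7 = 0.0338.

k ≈ 1.98, β ≈ 0.0338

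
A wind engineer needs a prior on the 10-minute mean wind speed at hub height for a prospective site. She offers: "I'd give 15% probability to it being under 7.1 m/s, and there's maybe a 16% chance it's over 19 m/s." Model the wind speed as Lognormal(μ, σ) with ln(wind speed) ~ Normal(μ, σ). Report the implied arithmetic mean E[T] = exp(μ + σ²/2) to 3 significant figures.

If T ~ Lognormal(μ,σ) then ln T ~ Normal(μ,σ), so the p-quantile of ln T is μ + z_p·σ.
ln(7.1) = 1.96 and ln(19) = 2.944; z_{0.15} = -1.036, z_{0.84} = 0.9945.
σ = (2.944 − 1.96)/(0.9945 − (-1.036)) = 0.485.
μ = 1.96 − (-1.036)·0.485 = 2.462.
E[T] = exp(μ + σ²/2) = exp(2.462 + 0.1175) = 13.2 m/s.

E[T] ≈ 13.2 m/s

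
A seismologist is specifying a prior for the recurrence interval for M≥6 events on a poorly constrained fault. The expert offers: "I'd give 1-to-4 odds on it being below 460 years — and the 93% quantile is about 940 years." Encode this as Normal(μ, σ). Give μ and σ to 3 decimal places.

For Normal(μ,σ), the p-quantile is μ + z_p·σ. Here z_{0.2} = -0.8416, z_{0.93} = 1.476.
So 460 = μ − 0.8416σ and 940 = μ + 1.476σ.
Subtracting: σ = (940 − 460)/(1.476 − (-0.8416)) = 207.128.
Then μ = 460 − (-0.8416)·207.128 = 634.323.

μ = 634.323, σ = 207.128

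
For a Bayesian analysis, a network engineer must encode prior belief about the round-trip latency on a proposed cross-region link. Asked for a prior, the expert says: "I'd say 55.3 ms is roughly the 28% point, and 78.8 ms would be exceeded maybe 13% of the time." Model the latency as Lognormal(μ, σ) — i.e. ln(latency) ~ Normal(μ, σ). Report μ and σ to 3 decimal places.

If T ~ Lognormal(μ,σ) then ln T ~ Normal(μ,σ), so the p-quantile of ln T is μ + z_p·σ.
ln(55.3) = 4.013 and ln(78.8) = 4.367; z_{0.28} = -0.5828, z_{0.87} = 1.126.
σ = (4.367 − 4.013)/(1.126 − (-0.5828)) = 0.207.
μ = 4.013 − (-0.5828)·0.207 = 4.134.

μ ≈ 4.134, σ ≈ 0.207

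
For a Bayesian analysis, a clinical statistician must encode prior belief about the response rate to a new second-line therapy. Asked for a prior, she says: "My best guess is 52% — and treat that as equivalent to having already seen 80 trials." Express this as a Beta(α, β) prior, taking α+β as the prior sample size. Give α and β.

α = 41.6, β = 38.4

Under the effective-sample-size interpretation, Beta(α, β) has prior mean α/(α+β) and prior sample size α+β.
So α+β = 80 and α/(α+β) = 0.52, giving α = 0.52·80 = 41.6 and β = 80 − 41.6 = 38.4.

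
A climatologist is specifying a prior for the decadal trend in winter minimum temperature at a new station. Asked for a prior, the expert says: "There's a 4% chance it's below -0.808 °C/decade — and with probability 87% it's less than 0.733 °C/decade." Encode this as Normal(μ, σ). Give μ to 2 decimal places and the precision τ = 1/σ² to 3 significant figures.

μ = 0.13, τ = 3.49

For Normal(μ,σ), the p-quantile is μ + z_p·σ. Here z_{0.04} = -1.751, z_{0.87} = 1.126.
So -0.808 = μ − 1.751σ and 0.733 = μ + 1.126σ.
Subtracting: σ = (0.733 − -0.808)/(1.126 − (-1.751)) = 0.54.
Then μ = -0.808 − (-1.751)·0.54 = 0.13.
Precision τ = 1/σ² = 1/0.5356² = 3.49.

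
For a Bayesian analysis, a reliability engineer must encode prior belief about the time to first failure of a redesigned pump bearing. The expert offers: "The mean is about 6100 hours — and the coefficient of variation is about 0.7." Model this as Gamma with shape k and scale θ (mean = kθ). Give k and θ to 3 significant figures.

k ≈ 2.04, θ ≈ 2990

For Gamma(k, scale θ): mean = kθ, variance = kθ², so CV = 1/√k.
CV = 0.7, hence k = 1/CV² = 2.04.
Then θ = mean/k = 6100/2.04 = 2990.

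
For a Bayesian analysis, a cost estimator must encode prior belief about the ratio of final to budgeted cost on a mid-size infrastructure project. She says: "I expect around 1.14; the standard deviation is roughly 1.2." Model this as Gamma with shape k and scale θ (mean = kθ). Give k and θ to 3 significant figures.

For Gamma(k, scale θ): mean = kθ, variance = kθ², so CV = 1/√k.
CV = SD/mean = 1.2/1.14 = 1.053, hence k = 1/CV² = 0.902.
Then θ = mean/k = 1.14/0.902 = 1.26.

k ≈ 0.902, θ ≈ 1.26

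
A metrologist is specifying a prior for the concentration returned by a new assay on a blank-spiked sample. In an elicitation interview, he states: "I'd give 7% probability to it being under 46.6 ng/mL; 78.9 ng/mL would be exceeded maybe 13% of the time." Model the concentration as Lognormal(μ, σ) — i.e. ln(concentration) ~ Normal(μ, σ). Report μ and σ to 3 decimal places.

μ ≈ 4.140, σ ≈ 0.202

If T ~ Lognormal(μ,σ) then ln T ~ Normal(μ,σ), so the p-quantile of ln T is μ + z_p·σ.
ln(46.6) = 3.842 and ln(78.9) = 4.368; z_{0.07} = -1.476, z_{0.87} = 1.126.
σ = (4.368 − 3.842)/(1.126 − (-1.476)) = 0.202.
μ = 3.842 − (-1.476)·0.202 = 4.140.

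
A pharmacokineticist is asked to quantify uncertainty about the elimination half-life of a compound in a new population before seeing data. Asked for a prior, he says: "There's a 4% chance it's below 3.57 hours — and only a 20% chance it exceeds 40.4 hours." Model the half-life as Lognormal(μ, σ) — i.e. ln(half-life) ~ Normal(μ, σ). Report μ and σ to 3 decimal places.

If T ~ Lognormal(μ,σ) then ln T ~ Normal(μ,σ), so the p-quantile of ln T is μ + z_p·σ.
ln(3.57) = 1.273 and ln(40.4) = 3.699; z_{0.04} = -1.751, z_{0.8} = 0.8416.
σ = (3.699 − 1.273)/(0.8416 − (-1.751)) = 0.936.
μ = 1.273 − (-1.751)·0.936 = 2.911.

μ ≈ 2.911, σ ≈ 0.936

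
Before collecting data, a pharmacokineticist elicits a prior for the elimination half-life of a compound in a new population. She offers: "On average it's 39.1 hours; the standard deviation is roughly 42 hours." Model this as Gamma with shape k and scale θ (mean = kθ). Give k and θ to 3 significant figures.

k ≈ 0.867, θ ≈ 45.1

For Gamma(k, scale θ): mean = kθ, variance = kθ², so CV = 1/√k.
CV = SD/mean = 42/39.1 = 1.074, hence k = 1/CV² = 0.867.
Then θ = mean/k = 39.1/0.867 = 45.1.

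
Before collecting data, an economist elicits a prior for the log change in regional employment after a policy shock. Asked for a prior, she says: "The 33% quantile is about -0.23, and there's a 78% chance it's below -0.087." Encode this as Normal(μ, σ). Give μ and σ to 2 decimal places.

The p-quantile of Normal(μ,σ) is μ + z_p·σ, with z_{0.33} = -0.4399 and z_{0.78} = 0.7722.
Eliminate σ: μ = (z₂·x₁ − z₁·x₂)/(z₂ − z₁) = (0.7722·-0.23 − (-0.4399)·-0.087)/1.212 = -0.18.
Then σ = (x₂ − x₁)/(z₂ − z₁) = (-0.087 − -0.23)/1.212 = 0.12.

μ = -0.18, σ = 0.12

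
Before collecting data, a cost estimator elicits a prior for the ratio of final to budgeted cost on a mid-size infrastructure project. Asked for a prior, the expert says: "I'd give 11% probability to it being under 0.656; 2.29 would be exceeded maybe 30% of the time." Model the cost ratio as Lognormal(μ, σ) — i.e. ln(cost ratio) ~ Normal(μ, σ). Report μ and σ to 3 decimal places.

μ ≈ 0.454, σ ≈ 0.714

If T ~ Lognormal(μ,σ) then ln T ~ Normal(μ,σ), so the p-quantile of ln T is μ + z_p·σ.
ln(0.656) = -0.4216 and ln(2.29) = 0.8286; z_{0.11} = -1.227, z_{0.7} = 0.5244.
σ = (0.8286 − -0.4216)/(0.5244 − (-1.227)) = 0.714.
μ = -0.4216 − (-1.227)·0.714 = 0.454.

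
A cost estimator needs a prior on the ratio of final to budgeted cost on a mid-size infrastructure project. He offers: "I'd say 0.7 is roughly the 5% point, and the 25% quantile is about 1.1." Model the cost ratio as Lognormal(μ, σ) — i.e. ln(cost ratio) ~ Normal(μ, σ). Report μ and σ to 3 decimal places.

μ ≈ 0.409, σ ≈ 0.466

If T ~ Lognormal(μ,σ) then ln T ~ Normal(μ,σ), so the p-quantile of ln T is μ + z_p·σ.
ln(0.7) = -0.3567 and ln(1.1) = 0.09531; z_{0.05} = -1.645, z_{0.25} = -0.6745.
σ = (0.09531 − -0.3567)/(-0.6745 − (-1.645)) = 0.466.
μ = -0.3567 − (-1.645)·0.466 = 0.409.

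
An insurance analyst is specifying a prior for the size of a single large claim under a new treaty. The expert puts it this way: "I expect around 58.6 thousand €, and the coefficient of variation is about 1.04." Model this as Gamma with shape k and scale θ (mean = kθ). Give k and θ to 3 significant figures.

For Gamma(k, scale θ): mean = kθ, variance = kθ², so CV = 1/√k.
CV = 1.04, hence k = 1/CV² = 0.925.
Then θ = mean/k = 58.6/0.925 = 63.4.

k ≈ 0.925, θ ≈ 63.4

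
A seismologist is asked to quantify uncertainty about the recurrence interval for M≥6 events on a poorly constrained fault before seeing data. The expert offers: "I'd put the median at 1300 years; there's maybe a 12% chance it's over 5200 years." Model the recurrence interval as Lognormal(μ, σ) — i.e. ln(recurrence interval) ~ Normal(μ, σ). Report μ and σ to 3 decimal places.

If T ~ Lognormal(μ,σ) then ln T ~ Normal(μ,σ), so the p-quantile of ln T is μ + z_p·σ.
ln(1300) = 7.17 and ln(5200) = 8.556; z_{0.5} = 0, z_{0.88} = 1.175.
σ = (8.556 − 7.17)/(1.175 − (0)) = 1.180.
μ = 7.17 − (0)·1.180 = 7.170.

μ ≈ 7.170, σ ≈ 1.180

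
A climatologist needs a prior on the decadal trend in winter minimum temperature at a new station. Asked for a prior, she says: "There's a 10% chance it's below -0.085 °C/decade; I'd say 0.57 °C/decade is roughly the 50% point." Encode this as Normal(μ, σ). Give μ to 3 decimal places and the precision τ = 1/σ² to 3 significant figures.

The p-quantile of Normal(μ,σ) is μ + z_p·σ, with z_{0.1} = -1.282 and z_{0.5} = 0.
Eliminate σ: μ = (z₂·x₁ − z₁·x₂)/(z₂ − z₁) = (0·-0.085 − (-1.282)·0.57)/1.282 = 0.570.
Then σ = (x₂ − x₁)/(z₂ − z₁) = (0.57 − -0.085)/1.282 = 0.511.
Precision τ = 1/σ² = 1/0.5111² = 3.83.

μ = 0.570, τ = 3.83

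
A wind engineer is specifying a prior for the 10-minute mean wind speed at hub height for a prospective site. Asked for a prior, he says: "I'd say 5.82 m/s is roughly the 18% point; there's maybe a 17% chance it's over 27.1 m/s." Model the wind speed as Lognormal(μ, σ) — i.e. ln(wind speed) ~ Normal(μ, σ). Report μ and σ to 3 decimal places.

μ ≈ 2.514, σ ≈ 0.823

If T ~ Lognormal(μ,σ) then ln T ~ Normal(μ,σ), so the p-quantile of ln T is μ + z_p·σ.
ln(5.82) = 1.761 and ln(27.1) = 3.3; z_{0.18} = -0.9154, z_{0.83} = 0.9542.
σ = (3.3 − 1.761)/(0.9542 − (-0.9154)) = 0.823.
μ = 1.761 − (-0.9154)·0.823 = 2.514.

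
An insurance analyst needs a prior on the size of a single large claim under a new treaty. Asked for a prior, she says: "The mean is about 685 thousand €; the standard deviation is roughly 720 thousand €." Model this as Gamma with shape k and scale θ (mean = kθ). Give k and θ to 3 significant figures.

k ≈ 0.905, θ ≈ 757

For Gamma(k, scale θ): mean = kθ, variance = kθ², so CV = 1/√k.
CV = SD/mean = 720/685 = 1.051, hence k = 1/CV² = 0.905.
Then θ = mean/k = 685/0.905 = 757.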